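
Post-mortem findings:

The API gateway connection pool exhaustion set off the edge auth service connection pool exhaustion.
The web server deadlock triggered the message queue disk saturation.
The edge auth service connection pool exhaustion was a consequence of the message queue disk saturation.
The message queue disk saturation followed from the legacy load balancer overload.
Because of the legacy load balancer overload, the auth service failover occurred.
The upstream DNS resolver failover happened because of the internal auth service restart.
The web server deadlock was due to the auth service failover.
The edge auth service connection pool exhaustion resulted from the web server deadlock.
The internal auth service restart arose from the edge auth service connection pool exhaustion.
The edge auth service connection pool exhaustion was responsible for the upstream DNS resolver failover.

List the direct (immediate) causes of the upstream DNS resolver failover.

the edge auth service connection pool exhaustion, the internal auth service restart

Upstream contributors include the legacy load balancer overload, the auth service failover, the web server deadlock, the message queue disk saturation, the API gateway connection pool exhaustion, but only the edge auth service connection pool exhaustion, the internal auth service restart feed directly into the upstream DNS resolver failover.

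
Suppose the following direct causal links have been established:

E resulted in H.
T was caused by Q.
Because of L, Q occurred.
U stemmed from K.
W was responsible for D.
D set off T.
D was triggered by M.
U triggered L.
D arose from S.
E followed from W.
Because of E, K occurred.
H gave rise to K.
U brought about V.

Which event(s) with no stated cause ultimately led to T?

M, S, W

Tracing upstream from T: T ← D ← W.
A separate upstream branch: T ← D ← M.
A separate upstream branch: T ← D ← S.
Each of those chain origins has no stated cause.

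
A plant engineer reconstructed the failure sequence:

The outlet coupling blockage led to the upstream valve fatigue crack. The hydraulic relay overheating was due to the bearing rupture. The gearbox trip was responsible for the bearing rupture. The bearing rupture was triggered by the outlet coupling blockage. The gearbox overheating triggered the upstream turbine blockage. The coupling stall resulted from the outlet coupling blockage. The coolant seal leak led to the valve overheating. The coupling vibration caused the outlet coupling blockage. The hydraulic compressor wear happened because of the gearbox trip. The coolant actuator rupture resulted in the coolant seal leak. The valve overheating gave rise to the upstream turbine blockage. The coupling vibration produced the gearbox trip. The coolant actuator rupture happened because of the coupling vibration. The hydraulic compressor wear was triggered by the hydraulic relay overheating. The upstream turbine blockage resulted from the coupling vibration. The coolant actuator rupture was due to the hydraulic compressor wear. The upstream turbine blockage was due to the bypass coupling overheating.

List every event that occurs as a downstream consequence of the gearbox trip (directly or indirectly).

Direct effects: the bearing rupture, the hydraulic compressor wear.
2 steps out: the hydraulic relay overheating, the coolant actuator rupture.
3 steps out: the coolant seal leak.
4 steps out: the valve overheating.
5 steps out: the upstream turbine blockage.
Not reachable from it: the coupling vibration, the outlet coupling blockage, the upstream valve fatigue crack, the coupling stall, the gearbox overheating, the bypass coupling overheating.

the bearing rupture, the coolant actuator rupture, the coolant seal leak, the hydraulic compressor wear, the hydraulic relay overheating, the upstream turbine blockage, the valve overheating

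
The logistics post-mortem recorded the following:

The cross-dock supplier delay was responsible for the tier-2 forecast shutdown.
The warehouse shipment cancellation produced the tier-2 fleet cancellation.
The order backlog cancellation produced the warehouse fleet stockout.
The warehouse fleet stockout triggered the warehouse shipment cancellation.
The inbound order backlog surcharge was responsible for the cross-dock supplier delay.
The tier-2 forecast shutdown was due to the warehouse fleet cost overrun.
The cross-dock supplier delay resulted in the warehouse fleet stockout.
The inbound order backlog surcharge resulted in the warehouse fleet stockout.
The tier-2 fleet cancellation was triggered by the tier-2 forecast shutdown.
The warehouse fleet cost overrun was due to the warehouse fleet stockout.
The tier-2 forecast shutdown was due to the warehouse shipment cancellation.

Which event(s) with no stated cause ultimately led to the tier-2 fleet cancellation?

Tracing upstream from the tier-2 fleet cancellation: the tier-2 fleet cancellation ← the warehouse shipment cancellation ← the warehouse fleet stockout ← the order backlog cancellation.
A separate upstream branch: the tier-2 fleet cancellation ← the warehouse shipment cancellation ← the warehouse fleet stockout ← the inbound order backlog surcharge.
Each of those chain origins has no stated cause.

the inbound order backlog surcharge, the order backlog cancellation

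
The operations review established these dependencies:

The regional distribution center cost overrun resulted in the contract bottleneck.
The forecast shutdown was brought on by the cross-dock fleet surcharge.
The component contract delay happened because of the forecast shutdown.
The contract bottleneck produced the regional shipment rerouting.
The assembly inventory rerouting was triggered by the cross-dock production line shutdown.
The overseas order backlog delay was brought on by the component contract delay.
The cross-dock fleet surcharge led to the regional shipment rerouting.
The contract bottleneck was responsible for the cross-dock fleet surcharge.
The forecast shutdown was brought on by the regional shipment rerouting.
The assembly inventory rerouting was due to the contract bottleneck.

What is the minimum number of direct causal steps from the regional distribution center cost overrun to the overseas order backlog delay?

5

Shortest chain: the regional distribution center cost overrun → the contract bottleneck → the cross-dock fleet surcharge → the forecast shutdown → the component contract delay → the overseas order backlog delay.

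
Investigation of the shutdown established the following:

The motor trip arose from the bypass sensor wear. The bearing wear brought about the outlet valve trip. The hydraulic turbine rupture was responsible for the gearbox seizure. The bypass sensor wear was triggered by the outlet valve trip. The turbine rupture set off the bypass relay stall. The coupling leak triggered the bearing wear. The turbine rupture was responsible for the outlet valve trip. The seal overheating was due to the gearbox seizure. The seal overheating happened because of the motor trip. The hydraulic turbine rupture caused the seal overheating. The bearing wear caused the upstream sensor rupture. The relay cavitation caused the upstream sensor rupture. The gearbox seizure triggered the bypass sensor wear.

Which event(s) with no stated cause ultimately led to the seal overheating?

the coupling leak, the hydraulic turbine rupture, the turbine rupture

Tracing upstream from the seal overheating: the seal overheating ← the motor trip ← the bypass sensor wear ← the outlet valve trip ← the turbine rupture.
A separate upstream branch: the seal overheating ← the motor trip ← the bypass sensor wear ← the outlet valve trip ← the bearing wear ← the coupling leak.
A separate upstream branch: the seal overheating ← the hydraulic turbine rupture.
Each of those chain origins has no stated cause.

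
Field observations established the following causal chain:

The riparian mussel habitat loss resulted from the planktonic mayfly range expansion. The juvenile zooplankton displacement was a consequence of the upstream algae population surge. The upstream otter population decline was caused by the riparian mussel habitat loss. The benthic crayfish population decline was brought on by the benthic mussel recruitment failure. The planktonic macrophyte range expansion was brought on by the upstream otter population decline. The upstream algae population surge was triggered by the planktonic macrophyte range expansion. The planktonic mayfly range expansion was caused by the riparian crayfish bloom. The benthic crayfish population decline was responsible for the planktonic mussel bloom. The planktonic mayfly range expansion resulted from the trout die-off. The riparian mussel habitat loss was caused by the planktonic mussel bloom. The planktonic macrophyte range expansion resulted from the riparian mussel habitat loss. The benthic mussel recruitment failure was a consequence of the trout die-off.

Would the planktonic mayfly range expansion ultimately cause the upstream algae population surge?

Yes

There is a causal chain: the planktonic mayfly range expansion → the riparian mussel habitat loss → the planktonic macrophyte range expansion → the upstream algae population surge.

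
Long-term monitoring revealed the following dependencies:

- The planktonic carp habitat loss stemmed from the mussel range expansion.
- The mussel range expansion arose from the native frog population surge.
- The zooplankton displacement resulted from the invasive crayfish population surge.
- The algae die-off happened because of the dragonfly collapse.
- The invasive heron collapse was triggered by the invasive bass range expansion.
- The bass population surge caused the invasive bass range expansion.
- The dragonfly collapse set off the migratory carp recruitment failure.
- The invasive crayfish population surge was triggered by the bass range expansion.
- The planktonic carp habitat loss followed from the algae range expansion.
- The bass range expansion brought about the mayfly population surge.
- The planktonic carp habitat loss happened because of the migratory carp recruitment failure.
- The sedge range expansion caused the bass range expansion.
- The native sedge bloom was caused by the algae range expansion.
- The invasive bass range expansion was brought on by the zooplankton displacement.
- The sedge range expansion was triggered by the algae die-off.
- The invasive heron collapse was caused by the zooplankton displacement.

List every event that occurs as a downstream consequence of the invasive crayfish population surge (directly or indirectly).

Direct effects: the zooplankton displacement.
2 steps out: the invasive bass range expansion, the invasive heron collapse.
Not reachable from it: the dragonfly collapse, the algae die-off, the sedge range expansion, the bass range expansion, the algae range expansion, the mayfly population surge, the native frog population surge, the bass population surge, the native sedge bloom, the mussel range expansion, the migratory carp recruitment failure, the planktonic carp habitat loss.

the invasive bass range expansion, the invasive heron collapse, the zooplankton displacement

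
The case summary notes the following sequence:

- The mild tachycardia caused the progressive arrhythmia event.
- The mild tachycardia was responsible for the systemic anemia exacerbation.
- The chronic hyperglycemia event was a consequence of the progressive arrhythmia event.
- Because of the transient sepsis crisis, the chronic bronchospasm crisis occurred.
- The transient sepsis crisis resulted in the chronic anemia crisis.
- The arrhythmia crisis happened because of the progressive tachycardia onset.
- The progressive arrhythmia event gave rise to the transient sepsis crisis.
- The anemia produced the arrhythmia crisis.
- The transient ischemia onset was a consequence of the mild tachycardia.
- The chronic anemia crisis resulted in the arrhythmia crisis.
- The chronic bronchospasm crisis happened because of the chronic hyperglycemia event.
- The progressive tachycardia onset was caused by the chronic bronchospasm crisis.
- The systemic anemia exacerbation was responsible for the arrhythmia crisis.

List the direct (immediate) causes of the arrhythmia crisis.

the anemia, the chronic anemia crisis, the progressive tachycardia onset, the systemic anemia exacerbation

Upstream contributors include the mild tachycardia, the progressive arrhythmia event, the chronic hyperglycemia event, the transient sepsis crisis, the chronic bronchospasm crisis, but only the anemia, the chronic anemia crisis, the progressive tachycardia onset, the systemic anemia exacerbation feed directly into the arrhythmia crisis.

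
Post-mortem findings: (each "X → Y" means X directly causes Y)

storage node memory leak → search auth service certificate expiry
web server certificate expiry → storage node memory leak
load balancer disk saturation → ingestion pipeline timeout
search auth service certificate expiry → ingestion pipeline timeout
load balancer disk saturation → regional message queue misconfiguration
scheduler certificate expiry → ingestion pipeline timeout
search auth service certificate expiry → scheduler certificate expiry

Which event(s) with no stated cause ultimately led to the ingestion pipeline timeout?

the load balancer disk saturation, the web server certificate expiry

Tracing upstream from the ingestion pipeline timeout: the ingestion pipeline timeout ← the search auth service certificate expiry ← the storage node memory leak ← the web server certificate expiry.
A separate upstream branch: the ingestion pipeline timeout ← the load balancer disk saturation.
Each of those chain origins has no stated cause.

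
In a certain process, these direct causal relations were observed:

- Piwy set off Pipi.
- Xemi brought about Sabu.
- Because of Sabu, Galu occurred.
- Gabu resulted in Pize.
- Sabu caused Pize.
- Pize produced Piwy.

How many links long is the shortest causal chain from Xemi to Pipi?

Shortest chain: Xemi → Sabu → Pize → Piwy → Pipi.

4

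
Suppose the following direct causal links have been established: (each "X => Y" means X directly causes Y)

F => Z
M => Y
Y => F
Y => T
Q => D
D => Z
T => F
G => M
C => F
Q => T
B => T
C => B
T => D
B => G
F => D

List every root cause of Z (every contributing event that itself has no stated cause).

Tracing upstream from Z: Z ← F ← C.
A separate upstream branch: Z ← D ← Q.
Each of those chain origins has no stated cause.

C, Q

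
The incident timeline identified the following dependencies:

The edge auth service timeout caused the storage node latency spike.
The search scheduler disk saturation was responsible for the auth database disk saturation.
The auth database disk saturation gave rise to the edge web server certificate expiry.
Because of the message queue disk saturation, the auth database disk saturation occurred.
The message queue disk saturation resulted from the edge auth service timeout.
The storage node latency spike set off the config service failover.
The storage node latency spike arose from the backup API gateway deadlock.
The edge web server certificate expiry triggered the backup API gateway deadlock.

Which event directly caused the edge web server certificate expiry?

the auth database disk saturation

Upstream contributors include the edge auth service timeout, the message queue disk saturation, the search scheduler disk saturation, but only the auth database disk saturation feeds directly into the edge web server certificate expiry.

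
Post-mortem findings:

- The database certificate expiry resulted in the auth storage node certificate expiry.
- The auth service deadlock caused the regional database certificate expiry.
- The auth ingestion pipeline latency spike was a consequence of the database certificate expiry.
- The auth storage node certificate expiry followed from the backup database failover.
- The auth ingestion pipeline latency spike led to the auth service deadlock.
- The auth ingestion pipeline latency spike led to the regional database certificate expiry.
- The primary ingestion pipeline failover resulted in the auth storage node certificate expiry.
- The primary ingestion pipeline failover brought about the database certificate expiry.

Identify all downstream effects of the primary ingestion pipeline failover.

Direct effects: the database certificate expiry, the auth storage node certificate expiry.
2 steps out: the auth ingestion pipeline latency spike.
3 steps out: the auth service deadlock, the regional database certificate expiry.
Not reachable from it: the backup database failover.

the auth ingestion pipeline latency spike, the auth service deadlock, the auth storage node certificate expiry, the database certificate expiry, the regional database certificate expiry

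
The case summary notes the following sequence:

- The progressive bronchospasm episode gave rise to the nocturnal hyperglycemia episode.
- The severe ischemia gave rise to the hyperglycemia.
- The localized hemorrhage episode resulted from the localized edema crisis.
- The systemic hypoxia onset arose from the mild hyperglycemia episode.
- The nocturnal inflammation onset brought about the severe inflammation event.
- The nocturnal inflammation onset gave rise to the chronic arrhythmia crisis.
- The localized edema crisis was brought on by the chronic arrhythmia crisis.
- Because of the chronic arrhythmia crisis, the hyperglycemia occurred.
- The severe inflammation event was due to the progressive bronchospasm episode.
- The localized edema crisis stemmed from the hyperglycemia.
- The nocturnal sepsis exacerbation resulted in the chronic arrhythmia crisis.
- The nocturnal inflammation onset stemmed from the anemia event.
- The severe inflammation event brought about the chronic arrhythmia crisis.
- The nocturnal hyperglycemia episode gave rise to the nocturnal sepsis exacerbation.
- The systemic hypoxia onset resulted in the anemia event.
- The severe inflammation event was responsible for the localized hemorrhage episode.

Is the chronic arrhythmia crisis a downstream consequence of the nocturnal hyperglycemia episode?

Yes

There is a causal chain: the nocturnal hyperglycemia episode → the nocturnal sepsis exacerbation → the chronic arrhythmia crisis.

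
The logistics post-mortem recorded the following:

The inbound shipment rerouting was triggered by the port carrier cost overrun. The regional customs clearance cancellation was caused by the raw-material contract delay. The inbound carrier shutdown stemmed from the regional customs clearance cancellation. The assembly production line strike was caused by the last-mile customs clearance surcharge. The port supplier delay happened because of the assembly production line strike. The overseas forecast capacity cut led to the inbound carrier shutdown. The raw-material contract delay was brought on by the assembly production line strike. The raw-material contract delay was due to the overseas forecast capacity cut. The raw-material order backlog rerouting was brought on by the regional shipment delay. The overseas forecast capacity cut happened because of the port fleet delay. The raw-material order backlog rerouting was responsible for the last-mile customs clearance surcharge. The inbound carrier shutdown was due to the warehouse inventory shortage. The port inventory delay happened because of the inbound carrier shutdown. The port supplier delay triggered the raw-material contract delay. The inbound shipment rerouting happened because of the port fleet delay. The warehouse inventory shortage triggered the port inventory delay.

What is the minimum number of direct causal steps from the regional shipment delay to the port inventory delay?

7

Shortest chain: the regional shipment delay → the raw-material order backlog rerouting → the last-mile customs clearance surcharge → the assembly production line strike → the raw-material contract delay → the regional customs clearance cancellation → the inbound carrier shutdown → the port inventory delay.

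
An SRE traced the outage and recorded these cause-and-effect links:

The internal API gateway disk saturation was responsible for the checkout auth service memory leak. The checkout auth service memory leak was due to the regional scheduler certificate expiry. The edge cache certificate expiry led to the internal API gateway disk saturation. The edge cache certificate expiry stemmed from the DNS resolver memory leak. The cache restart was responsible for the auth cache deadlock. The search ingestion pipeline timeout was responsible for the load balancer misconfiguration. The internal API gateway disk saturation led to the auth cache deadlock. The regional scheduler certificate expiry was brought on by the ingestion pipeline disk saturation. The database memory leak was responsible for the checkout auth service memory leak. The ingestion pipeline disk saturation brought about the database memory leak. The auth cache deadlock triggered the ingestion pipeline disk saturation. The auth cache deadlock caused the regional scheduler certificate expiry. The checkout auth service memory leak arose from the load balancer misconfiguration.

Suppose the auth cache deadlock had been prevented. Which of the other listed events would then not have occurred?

Downstream of the auth cache deadlock: the ingestion pipeline disk saturation, the regional scheduler certificate expiry, the database memory leak, the checkout auth service memory leak.
Of those, still caused via another path: the checkout auth service memory leak.
The remainder have no surviving cause.

the database memory leak, the ingestion pipeline disk saturation, the regional scheduler certificate expiry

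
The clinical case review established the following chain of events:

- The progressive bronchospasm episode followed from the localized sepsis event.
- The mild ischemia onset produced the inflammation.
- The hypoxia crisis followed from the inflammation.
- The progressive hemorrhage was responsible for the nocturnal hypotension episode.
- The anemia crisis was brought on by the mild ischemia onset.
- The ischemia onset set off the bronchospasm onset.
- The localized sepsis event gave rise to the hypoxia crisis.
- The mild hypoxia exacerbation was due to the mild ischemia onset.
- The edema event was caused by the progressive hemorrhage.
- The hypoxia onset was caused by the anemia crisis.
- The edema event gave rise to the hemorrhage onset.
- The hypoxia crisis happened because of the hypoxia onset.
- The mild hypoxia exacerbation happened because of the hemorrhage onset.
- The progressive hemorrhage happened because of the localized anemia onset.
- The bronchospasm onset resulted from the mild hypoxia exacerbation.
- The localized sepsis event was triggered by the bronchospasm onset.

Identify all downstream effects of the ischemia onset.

the bronchospasm onset, the hypoxia crisis, the localized sepsis event, the progressive bronchospasm episode

Direct effects: the bronchospasm onset.
2 steps out: the localized sepsis event.
3 steps out: the progressive bronchospasm episode, the hypoxia crisis.
Not reachable from it: the mild ischemia onset, the localized anemia onset, the anemia crisis, the progressive hemorrhage, the edema event, the nocturnal hypotension episode, the hemorrhage onset, the hypoxia onset, the mild hypoxia exacerbation, the inflammation.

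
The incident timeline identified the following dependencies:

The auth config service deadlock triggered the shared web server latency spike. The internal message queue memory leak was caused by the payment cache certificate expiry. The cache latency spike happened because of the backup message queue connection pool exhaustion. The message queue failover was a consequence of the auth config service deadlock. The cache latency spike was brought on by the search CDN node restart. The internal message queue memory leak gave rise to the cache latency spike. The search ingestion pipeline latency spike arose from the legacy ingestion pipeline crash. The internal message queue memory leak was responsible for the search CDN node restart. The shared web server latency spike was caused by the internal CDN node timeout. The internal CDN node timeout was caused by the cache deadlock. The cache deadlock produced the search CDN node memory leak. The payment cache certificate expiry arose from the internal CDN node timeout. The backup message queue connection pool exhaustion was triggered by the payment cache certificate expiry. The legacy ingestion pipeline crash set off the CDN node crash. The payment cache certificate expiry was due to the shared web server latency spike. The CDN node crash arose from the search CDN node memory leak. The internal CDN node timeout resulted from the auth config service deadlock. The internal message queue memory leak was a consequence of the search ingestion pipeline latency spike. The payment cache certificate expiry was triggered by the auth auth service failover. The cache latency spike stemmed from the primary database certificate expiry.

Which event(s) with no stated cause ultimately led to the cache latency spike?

the auth auth service failover, the auth config service deadlock, the cache deadlock, the legacy ingestion pipeline crash, the primary database certificate expiry

Tracing upstream from the cache latency spike: the cache latency spike ← the internal message queue memory leak ← the payment cache certificate expiry ← the internal CDN node timeout ← the auth config service deadlock.
A separate upstream branch: the cache latency spike ← the internal message queue memory leak ← the search ingestion pipeline latency spike ← the legacy ingestion pipeline crash.
A separate upstream branch: the cache latency spike ← the internal message queue memory leak ← the payment cache certificate expiry ← the internal CDN node timeout ← the cache deadlock.
A separate upstream branch: the cache latency spike ← the internal message queue memory leak ← the payment cache certificate expiry ← the auth auth service failover.
A separate upstream branch: the cache latency spike ← the primary database certificate expiry.
Each of those chain origins has no stated cause.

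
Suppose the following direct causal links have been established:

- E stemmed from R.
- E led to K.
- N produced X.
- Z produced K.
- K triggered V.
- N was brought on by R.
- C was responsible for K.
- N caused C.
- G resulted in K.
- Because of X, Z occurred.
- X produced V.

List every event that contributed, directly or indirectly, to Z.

N, R, X

Immediate cause of Z: X.
Further upstream: R, N.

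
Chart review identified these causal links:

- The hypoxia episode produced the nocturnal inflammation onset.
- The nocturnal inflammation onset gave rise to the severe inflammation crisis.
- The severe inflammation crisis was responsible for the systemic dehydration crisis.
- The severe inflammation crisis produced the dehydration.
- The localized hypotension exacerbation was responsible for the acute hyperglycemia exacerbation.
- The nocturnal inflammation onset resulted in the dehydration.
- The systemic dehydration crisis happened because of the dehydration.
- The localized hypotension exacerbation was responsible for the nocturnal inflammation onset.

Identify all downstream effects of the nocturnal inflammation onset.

the dehydration, the severe inflammation crisis, the systemic dehydration crisis

Direct effects: the severe inflammation crisis, the dehydration.
2 steps out: the systemic dehydration crisis.
Not reachable from it: the localized hypotension exacerbation, the acute hyperglycemia exacerbation, the hypoxia episode.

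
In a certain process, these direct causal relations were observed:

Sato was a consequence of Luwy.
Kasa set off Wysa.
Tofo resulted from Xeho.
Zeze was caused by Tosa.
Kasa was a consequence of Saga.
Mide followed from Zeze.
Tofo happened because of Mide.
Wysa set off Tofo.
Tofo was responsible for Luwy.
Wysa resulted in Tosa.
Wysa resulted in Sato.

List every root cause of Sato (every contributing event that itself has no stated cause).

Saga, Xeho

Tracing upstream from Sato: Sato ← Wysa ← Kasa ← Saga.
A separate upstream branch: Sato ← Luwy ← Tofo ← Xeho.
Each of those chain origins has no stated cause.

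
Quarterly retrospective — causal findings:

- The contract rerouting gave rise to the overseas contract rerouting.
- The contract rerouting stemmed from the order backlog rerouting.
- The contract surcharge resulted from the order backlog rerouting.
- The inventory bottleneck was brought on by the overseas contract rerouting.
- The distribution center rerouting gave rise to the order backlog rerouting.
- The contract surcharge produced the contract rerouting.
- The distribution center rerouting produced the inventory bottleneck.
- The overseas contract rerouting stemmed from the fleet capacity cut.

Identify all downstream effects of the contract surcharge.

Direct effects: the contract rerouting.
2 steps out: the overseas contract rerouting.
3 steps out: the inventory bottleneck.
Not reachable from it: the distribution center rerouting, the order backlog rerouting, the fleet capacity cut.

the contract rerouting, the inventory bottleneck, the overseas contract rerouting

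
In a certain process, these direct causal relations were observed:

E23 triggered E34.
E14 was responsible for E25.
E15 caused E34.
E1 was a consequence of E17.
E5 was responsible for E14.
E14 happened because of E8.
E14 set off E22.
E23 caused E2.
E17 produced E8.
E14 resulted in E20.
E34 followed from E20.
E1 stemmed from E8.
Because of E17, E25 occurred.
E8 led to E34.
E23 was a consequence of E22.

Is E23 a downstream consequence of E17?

Yes

There is a causal chain: E17 → E8 → E14 → E22 → E23.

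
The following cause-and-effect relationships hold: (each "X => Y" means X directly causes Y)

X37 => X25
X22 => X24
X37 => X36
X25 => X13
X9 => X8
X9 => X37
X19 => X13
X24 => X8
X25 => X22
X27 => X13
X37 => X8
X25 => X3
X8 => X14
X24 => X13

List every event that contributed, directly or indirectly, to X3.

Immediate cause of X3: X25.
Further upstream: X9, X37.

X25, X37, X9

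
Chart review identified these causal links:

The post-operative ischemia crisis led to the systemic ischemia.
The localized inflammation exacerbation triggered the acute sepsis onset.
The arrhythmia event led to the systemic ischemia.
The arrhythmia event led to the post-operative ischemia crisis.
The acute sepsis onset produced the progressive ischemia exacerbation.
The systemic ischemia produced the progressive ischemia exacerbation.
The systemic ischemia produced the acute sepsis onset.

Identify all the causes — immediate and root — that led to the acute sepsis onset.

Immediate causes of the acute sepsis onset: the systemic ischemia, the localized inflammation exacerbation.
Further upstream: the arrhythmia event, the post-operative ischemia crisis.

the arrhythmia event, the localized inflammation exacerbation, the post-operative ischemia crisis, the systemic ischemia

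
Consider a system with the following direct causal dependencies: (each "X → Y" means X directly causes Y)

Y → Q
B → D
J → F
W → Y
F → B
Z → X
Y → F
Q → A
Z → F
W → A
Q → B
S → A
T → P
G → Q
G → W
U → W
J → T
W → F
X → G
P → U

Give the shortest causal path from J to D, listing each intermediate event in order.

J → F → B → D

J → F
F → B
B → D
Length: 3 steps.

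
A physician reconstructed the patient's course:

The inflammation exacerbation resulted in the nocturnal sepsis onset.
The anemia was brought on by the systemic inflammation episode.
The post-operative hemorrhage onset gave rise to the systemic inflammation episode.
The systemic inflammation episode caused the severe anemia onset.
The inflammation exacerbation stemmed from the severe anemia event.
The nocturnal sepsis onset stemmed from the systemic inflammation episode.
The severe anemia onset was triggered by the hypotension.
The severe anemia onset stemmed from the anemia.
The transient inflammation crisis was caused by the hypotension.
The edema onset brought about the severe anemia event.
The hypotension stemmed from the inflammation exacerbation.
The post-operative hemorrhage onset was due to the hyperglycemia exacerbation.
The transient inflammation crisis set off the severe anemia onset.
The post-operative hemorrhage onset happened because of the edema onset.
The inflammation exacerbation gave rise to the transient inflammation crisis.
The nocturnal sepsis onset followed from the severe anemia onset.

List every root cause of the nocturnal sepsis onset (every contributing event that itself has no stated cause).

Tracing upstream from the nocturnal sepsis onset: the nocturnal sepsis onset ← the systemic inflammation episode ← the post-operative hemorrhage onset ← the edema onset.
A separate upstream branch: the nocturnal sepsis onset ← the systemic inflammation episode ← the post-operative hemorrhage onset ← the hyperglycemia exacerbation.
Each of those chain origins has no stated cause.

the edema onset, the hyperglycemia exacerbation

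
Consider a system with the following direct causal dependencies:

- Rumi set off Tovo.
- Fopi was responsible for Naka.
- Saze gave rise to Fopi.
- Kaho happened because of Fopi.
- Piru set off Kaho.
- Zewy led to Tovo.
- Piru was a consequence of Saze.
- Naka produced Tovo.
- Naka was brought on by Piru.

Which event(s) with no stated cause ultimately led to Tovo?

Rumi, Saze, Zewy

Tracing upstream from Tovo: Tovo ← Rumi.
A separate upstream branch: Tovo ← Naka ← Fopi ← Saze.
A separate upstream branch: Tovo ← Zewy.
Each of those chain origins has no stated cause.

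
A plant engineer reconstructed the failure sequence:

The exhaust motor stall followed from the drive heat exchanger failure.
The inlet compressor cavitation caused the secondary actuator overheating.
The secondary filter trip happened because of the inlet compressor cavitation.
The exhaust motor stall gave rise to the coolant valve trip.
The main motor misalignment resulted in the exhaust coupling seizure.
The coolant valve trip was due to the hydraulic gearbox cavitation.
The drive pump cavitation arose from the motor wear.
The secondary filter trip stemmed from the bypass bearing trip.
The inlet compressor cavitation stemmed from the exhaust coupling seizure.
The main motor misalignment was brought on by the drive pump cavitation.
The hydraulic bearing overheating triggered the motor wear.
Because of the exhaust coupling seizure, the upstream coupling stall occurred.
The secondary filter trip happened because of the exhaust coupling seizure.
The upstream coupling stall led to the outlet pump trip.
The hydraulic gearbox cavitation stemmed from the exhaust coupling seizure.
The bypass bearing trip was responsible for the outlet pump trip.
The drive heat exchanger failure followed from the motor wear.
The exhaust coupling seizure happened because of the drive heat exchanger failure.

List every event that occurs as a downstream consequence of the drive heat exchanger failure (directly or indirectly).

Direct effects: the exhaust coupling seizure, the exhaust motor stall.
2 steps out: the upstream coupling stall, the hydraulic gearbox cavitation, the coolant valve trip, the inlet compressor cavitation, the secondary filter trip.
3 steps out: the outlet pump trip, the secondary actuator overheating.
Not reachable from it: the hydraulic bearing overheating, the motor wear, the drive pump cavitation, the main motor misalignment, the bypass bearing trip.

the coolant valve trip, the exhaust coupling seizure, the exhaust motor stall, the hydraulic gearbox cavitation, the inlet compressor cavitation, the outlet pump trip, the secondary actuator overheating, the secondary filter trip, the upstream coupling stall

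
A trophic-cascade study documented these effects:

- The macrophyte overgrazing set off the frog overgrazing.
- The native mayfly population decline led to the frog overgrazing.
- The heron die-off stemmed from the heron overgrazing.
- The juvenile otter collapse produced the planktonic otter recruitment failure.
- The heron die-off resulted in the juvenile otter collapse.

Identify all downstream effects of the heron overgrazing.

the heron die-off, the juvenile otter collapse, the planktonic otter recruitment failure

Direct effects: the heron die-off.
2 steps out: the juvenile otter collapse.
3 steps out: the planktonic otter recruitment failure.
Not reachable from it: the native mayfly population decline, the macrophyte overgrazing, the frog overgrazing.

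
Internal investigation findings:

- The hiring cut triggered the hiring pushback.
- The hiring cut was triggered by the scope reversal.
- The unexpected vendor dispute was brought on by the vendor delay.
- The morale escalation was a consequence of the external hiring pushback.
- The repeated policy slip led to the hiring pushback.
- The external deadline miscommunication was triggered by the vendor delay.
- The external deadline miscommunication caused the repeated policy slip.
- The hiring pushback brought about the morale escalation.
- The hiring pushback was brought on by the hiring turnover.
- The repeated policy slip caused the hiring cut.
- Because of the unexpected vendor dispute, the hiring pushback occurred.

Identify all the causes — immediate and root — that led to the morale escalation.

the external deadline miscommunication, the external hiring pushback, the hiring cut, the hiring pushback, the hiring turnover, the repeated policy slip, the scope reversal, the unexpected vendor dispute, the vendor delay

Immediate causes of the morale escalation: the hiring pushback, the external hiring pushback.
Further upstream: the vendor delay, the external deadline miscommunication, the repeated policy slip, the unexpected vendor dispute, the scope reversal, the hiring cut, the hiring turnover.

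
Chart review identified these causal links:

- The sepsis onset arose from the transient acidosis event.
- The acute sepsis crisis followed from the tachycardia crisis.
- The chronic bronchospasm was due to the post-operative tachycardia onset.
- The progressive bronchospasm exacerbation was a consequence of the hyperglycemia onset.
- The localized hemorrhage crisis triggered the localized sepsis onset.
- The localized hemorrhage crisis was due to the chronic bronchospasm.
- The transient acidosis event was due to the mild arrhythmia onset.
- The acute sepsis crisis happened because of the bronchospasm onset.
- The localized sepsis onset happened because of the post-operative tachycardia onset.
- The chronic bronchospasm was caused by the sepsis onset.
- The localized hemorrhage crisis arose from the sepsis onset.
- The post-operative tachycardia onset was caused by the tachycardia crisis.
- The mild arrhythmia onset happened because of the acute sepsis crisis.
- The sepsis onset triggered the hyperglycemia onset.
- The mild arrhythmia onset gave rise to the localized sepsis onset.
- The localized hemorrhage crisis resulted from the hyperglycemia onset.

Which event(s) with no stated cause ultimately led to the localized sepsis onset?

the bronchospasm onset, the tachycardia crisis

Tracing upstream from the localized sepsis onset: the localized sepsis onset ← the post-operative tachycardia onset ← the tachycardia crisis.
A separate upstream branch: the localized sepsis onset ← the mild arrhythmia onset ← the acute sepsis crisis ← the bronchospasm onset.
Each of those chain origins has no stated cause.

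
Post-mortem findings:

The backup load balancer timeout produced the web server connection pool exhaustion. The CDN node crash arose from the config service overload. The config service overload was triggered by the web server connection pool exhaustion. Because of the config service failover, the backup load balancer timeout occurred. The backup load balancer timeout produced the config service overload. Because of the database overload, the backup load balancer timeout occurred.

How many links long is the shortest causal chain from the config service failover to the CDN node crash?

3

Shortest chain: the config service failover → the backup load balancer timeout → the config service overload → the CDN node crash.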